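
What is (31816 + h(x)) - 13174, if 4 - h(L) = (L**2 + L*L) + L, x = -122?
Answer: -11000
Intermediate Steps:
h(L) = 4 - L - 2*L**2 (h(L) = 4 - ((L**2 + L*L) + L) = 4 - ((L**2 + L**2) + L) = 4 - (2*L**2 + L) = 4 - (L + 2*L**2) = 4 + (-L - 2*L**2) = 4 - L - 2*L**2)
(31816 + h(x)) - 13174 = (31816 + (4 - 1*(-122) - 2*(-122)**2)) - 13174 = (31816 + (4 + 122 - 2*14884)) - 13174 = (31816 + (4 + 122 - 29768)) - 13174 = (31816 - 29642) - 13174 = 2174 - 13174 = -11000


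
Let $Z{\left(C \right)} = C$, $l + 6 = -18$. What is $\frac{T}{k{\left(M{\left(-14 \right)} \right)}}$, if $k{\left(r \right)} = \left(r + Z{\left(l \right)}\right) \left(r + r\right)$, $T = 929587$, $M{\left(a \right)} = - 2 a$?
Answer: $\frac{929587}{224} \approx 4149.9$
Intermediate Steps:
$l = -24$ ($l = -6 - 18 = -24$)
$k{\left(r \right)} = 2 r \left(-24 + r\right)$ ($k{\left(r \right)} = \left(r - 24\right) \left(r + r\right) = \left(-24 + r\right) 2 r = 2 r \left(-24 + r\right)$)
$\frac{T}{k{\left(M{\left(-14 \right)} \right)}} = \frac{929587}{2 \left(\left(-2\right) \left(-14\right)\right) \left(-24 - -28\right)} = \frac{929587}{2 \cdot 28 \left(-24 + 28\right)} = \frac{929587}{2 \cdot 28 \cdot 4} = \frac{929587}{224}$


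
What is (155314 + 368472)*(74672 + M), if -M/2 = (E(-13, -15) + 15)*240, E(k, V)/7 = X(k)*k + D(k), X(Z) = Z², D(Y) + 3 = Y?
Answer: 3930045973472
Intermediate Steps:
D(Y) = -3 + Y
E(k, V) = -21 + 7*k + 7*k³ (E(k, V) = 7*(k²*k + (-3 + k)) = 7*(k³ + (-3 + k)) = 7*(-3 + k + k³) = -21 + 7*k + 7*k³)
M = 7428480 (M = -2*((-21 + 7*(-13) + 7*(-13)³) + 15)*240 = -2*((-21 - 91 + 7*(-2197)) + 15)*240 = -2*((-21 - 91 - 15379) + 15)*240 = -2*(-15491 + 15)*240 = -(-30952)*240 = -2*(-3714240) = 7428480)
(155314 + 368472)*(74672 + M) = (155314 + 368472)*(74672 + 7428480) = 523786*7503152 = 3930045973472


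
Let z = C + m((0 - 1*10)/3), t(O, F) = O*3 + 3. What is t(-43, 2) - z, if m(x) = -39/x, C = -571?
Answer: 4333/10 ≈ 433.30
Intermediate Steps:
t(O, F) = 3 + 3*O (t(O, F) = 3*O + 3 = 3 + 3*O)
z = -5593/10 (z = -571 - 39*3/(0 - 1*10) = -571 - 39*3/(0 - 10) = -571 - 39/((-10*⅓)) = -571 - 39/(-10/3) = -571 - 39*(-3/10) = -571 + 117/10 = -5593/10 ≈ -559.30)
t(-43, 2) - z = (3 + 3*(-43)) - 1*(-5593/10) = (3 - 129) + 5593/10 = -126 + 5593/10 = 4333/10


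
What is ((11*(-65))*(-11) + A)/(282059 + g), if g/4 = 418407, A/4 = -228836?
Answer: -907479/1955687 ≈ -0.46402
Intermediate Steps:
A = -915344 (A = 4*(-228836) = -915344)
g = 1673628 (g = 4*418407 = 1673628)
((11*(-65))*(-11) + A)/(282059 + g) = ((11*(-65))*(-11) - 915344)/(282059 + 1673628) = (-715*(-11) - 915344)/1955687 = (7865 - 915344)*(1/1955687) = -907479*1/1955687 = -907479/1955687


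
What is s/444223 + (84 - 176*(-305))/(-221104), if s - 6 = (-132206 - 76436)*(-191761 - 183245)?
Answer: 332684532607805/1888836196 ≈ 1.7613e+5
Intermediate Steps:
s = 78242001858 (s = 6 + (-132206 - 76436)*(-191761 - 183245) = 6 - 208642*(-375006) = 6 + 78242001852 = 78242001858)
s/444223 + (84 - 176*(-305))/(-221104) = 78242001858/444223 + (84 - 176*(-305))/(-221104) = 78242001858*(1/444223) + (84 + 53680)*(-1/221104) = 78242001858/444223 + 53764*(-1/221104) = 78242001858/444223 - 13441/55276 = 332684532607805/1888836196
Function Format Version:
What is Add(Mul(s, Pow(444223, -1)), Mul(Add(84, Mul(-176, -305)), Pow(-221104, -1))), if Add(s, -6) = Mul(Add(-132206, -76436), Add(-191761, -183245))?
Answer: Rational(332684532607805, 1888836196) ≈ 1.7613e+5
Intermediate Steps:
s = 78242001858 (s = Add(6, Mul(Add(-132206, -76436), Add(-191761, -183245))) = Add(6, Mul(-208642, -375006)) = Add(6, 78242001852) = 78242001858)
Add(Mul(s, Pow(444223, -1)), Mul(Add(84, Mul(-176, -305)), Pow(-221104, -1))) = Add(Mul(78242001858, Pow(444223, -1)), Mul(Add(84, Mul(-176, -305)), Pow(-221104, -1))) = Add(Mul(78242001858, Rational(1, 444223)), Mul(Add(84, 53680), Rational(-1, 221104))) = Add(Rational(78242001858, 444223), Mul(53764, Rational(-1, 221104))) = Add(Rational(78242001858, 444223), Rational(-13441, 55276)) = Rational(332684532607805, 1888836196)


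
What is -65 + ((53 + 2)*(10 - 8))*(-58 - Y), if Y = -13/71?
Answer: -456165/71 ≈ -6424.9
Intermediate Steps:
Y = -13/71 (Y = -13*1/71 = -13/71 ≈ -0.18310)
-65 + ((53 + 2)*(10 - 8))*(-58 - Y) = -65 + ((53 + 2)*(10 - 8))*(-58 - 1*(-13/71)) = -65 + (55*2)*(-58 + 13/71) = -65 + 110*(-4105/71) = -65 - 451550/71 = -456165/71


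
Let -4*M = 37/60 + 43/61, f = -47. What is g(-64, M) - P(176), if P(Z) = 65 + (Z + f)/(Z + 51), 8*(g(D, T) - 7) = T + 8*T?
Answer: -522330797/8862080 ≈ -58.940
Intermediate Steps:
M = -4837/14640 (M = -(37/60 + 43/61)/4 = -1/4*4837/3660 = -4837/14640 ≈ -0.33040)
g(D, T) = 7 + 9*T/8 (g(D, T) = 7 + (T + 8*T)/8 = 7 + (9*T)/8 = 7 + 9*T/8)
P(Z) = 65 + (-47 + Z)/(51 + Z) (P(Z) = 65 + (Z - 47)/(Z + 51) = 65 + (-47 + Z)/(51 + Z))
g(-64, M) - P(176) = (7 + (9/8)*(-4837/14640)) - 2*(1634 + 33*176)/(51 + 176) = (7 - 14511/39040) - 2*(1634 + 5808)/227 = 258769/39040 - 2*7442/227 = 258769/39040 - 1*14884/227 = 258769/39040 - 14884/227 = -522330797/8862080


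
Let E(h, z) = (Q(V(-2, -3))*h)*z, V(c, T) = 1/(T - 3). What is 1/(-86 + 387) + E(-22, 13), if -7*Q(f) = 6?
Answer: 73789/301 ≈ 245.15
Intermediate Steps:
V(c, T) = 1/(-3 + T)
Q(f) = -6/7 (Q(f) = -⅐*6 = -6/7)
E(h, z) = -6*h*z/7 (E(h, z) = (-6*h/7)*z = -6*h*z/7)
1/(-86 + 387) + E(-22, 13) = 1/(-86 + 387) - 6/7*(-22)*13 = 1/301 + 1716/7 = 73789/301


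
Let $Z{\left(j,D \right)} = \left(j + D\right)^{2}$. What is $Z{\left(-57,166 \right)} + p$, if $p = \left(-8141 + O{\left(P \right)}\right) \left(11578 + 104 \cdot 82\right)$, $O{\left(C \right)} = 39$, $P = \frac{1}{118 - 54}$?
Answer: $-162886931$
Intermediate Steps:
$P = \frac{1}{64} \approx 0.015625$
$Z{\left(j,D \right)} = \left(D + j\right)^{2}$
$p = -162898812$ ($p = \left(-8141 + 39\right) \left(11578 + 104 \cdot 82\right) = - 8102 \left(11578 + 8528\right) = \left(-8102\right) 20106 = -162898812$)
$Z{\left(-57,166 \right)} + p = \left(166 - 57\right)^{2} - 162898812 = 109^{2} - 162898812 = 11881 - 162898812 = -162886931$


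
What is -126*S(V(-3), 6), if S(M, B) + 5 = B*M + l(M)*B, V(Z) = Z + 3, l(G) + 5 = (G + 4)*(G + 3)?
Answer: -4662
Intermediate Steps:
l(G) = -5 + (3 + G)*(4 + G) (l(G) = -5 + (G + 4)*(G + 3) = -5 + (4 + G)*(3 + G) = -5 + (3 + G)*(4 + G))
V(Z) = 3 + Z
S(M, B) = -5 + B*M + B*(7 + M² + 7*M) (S(M, B) = -5 + (B*M + (7 + M² + 7*M)*B) = -5 + (B*M + B*(7 + M² + 7*M)) = -5 + B*M + B*(7 + M² + 7*M))
-126*S(V(-3), 6) = -126*(-5 + 6*(3 - 3) + 6*(7 + (3 - 3)² + 7*(3 - 3))) = -126*(-5 + 6*0 + 6*(7 + 0² + 7*0)) = -126*(-5 + 0 + 6*(7 + 0 + 0)) = -126*(-5 + 0 + 6*7) = -126*(-5 + 0 + 42) = -4662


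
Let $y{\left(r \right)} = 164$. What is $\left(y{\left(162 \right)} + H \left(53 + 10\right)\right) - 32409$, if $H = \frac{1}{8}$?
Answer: $- \frac{257897}{8} \approx -32237.0$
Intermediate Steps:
$H = \frac{1}{8} \approx 0.125$
$\left(y{\left(162 \right)} + H \left(53 + 10\right)\right) - 32409 = \left(164 + \frac{53 + 10}{8}\right) - 32409 = \left(164 + \frac{1}{8} \cdot 63\right) - 32409 = \left(164 + \frac{63}{8}\right) - 32409 = \frac{1375}{8} - 32409 = - \frac{257897}{8}$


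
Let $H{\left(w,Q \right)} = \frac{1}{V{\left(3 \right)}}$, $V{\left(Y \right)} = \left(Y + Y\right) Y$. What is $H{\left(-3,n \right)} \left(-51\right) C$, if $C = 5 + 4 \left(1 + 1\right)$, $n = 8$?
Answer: $- \frac{221}{6} \approx -36.833$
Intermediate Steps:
$V{\left(Y \right)} = 2 Y^{2}$ ($V{\left(Y \right)} = 2 Y Y = 2 Y^{2}$)
$H{\left(w,Q \right)} = \frac{1}{18}$ ($H{\left(w,Q \right)} = \frac{1}{2 \cdot 3^{2}} = \frac{1}{2 \cdot 9} = \frac{1}{18}$)
$C = 13$ ($C = 5 + 4 \cdot 2 = 5 + 8 = 13$)
$H{\left(-3,n \right)} \left(-51\right) C = \frac{1}{18} \left(-51\right) 13 = \left(- \frac{17}{6}\right) 13 = - \frac{221}{6}$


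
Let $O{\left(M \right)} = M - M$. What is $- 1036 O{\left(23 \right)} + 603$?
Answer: $603$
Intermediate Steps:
$O{\left(M \right)} = 0$
$- 1036 O{\left(23 \right)} + 603 = \left(-1036\right) 0 + 603 = 0 + 603 = 603$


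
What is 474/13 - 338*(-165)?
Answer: 725484/13 ≈ 55806.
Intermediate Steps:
474/13 - 338*(-165) = 474*(1/13) + 55770 = 474/13 + 55770 = 725484/13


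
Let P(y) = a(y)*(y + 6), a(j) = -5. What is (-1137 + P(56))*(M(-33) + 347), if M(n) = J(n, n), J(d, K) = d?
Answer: -454358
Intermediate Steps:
M(n) = n
P(y) = -30 - 5*y (P(y) = -5*(y + 6) = -5*(6 + y) = -30 - 5*y)
(-1137 + P(56))*(M(-33) + 347) = (-1137 + (-30 - 5*56))*(-33 + 347) = (-1137 + (-30 - 280))*314 = (-1137 - 310)*314 = -1447*314 = -454358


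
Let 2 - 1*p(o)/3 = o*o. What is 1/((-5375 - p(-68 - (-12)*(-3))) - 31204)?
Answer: -1/4137 ≈ -0.00024172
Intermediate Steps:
p(o) = 6 - 3*o² (p(o) = 6 - 3*o*o = 6 - 3*o²)
1/((-5375 - p(-68 - (-12)*(-3))) - 31204) = 1/((-5375 - (6 - 3*(-68 - (-12)*(-3))²)) - 31204) = 1/((-5375 - (6 - 3*(-68 - 1*36)²)) - 31204) = 1/((-5375 - (6 - 3*(-68 - 36)²)) - 31204) = 1/((-5375 - (6 - 3*(-104)²)) - 31204) = 1/((-5375 - (6 - 3*10816)) - 31204) = 1/((-5375 - (6 - 32448)) - 31204) = 1/((-5375 - 1*(-32442)) - 31204) = 1/((-5375 + 32442) - 31204) = 1/(27067 - 31204) = 1/(-4137) = -1/4137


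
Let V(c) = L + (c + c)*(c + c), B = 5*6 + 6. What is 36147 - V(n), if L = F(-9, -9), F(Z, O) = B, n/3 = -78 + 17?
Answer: -97845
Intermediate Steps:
n = -183 (n = 3*(-78 + 17) = 3*(-61) = -183)
B = 36 (B = 30 + 6 = 36)
F(Z, O) = 36
L = 36
V(c) = 36 + 4*c² (V(c) = 36 + (c + c)*(c + c) = 36 + (2*c)*(2*c) = 36 + 4*c²)
36147 - V(n) = 36147 - (36 + 4*(-183)²) = 36147 - (36 + 4*33489) = 36147 - (36 + 133956) = 36147 - 1*133992 = 36147 - 133992 = -97845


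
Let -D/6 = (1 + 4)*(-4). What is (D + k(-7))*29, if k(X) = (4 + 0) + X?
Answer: 3393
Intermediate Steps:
k(X) = 4 + X
D = 120 (D = -6*(1 + 4)*(-4) = -30*(-4) = -6*(-20) = 120)
(D + k(-7))*29 = (120 + (4 - 7))*29 = (120 - 3)*29 = 117*29 = 3393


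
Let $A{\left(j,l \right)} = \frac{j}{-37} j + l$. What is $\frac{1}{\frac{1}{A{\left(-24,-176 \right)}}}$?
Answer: $- \frac{7088}{37} \approx -191.57$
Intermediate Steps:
$A{\left(j,l \right)} = l - \frac{j^{2}}{37}$ ($A{\left(j,l \right)} = j \left(- \frac{1}{37}\right) j + l = - \frac{j}{37} j + l = - \frac{j^{2}}{37} + l = l - \frac{j^{2}}{37}$)
$\frac{1}{\frac{1}{A{\left(-24,-176 \right)}}} = \frac{1}{\frac{1}{-176 - \frac{\left(-24\right)^{2}}{37}}} = \frac{1}{\frac{1}{-176 - \frac{576}{37}}} = \frac{1}{\frac{1}{- \frac{7088}{37}}} = \frac{1}{- \frac{37}{7088}} = - \frac{7088}{37}$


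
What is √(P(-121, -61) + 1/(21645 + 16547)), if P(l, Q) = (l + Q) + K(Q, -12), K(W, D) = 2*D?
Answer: I*√18779844237/9548 ≈ 14.353*I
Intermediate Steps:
P(l, Q) = -24 + Q + l (P(l, Q) = (l + Q) + 2*(-12) = (Q + l) - 24 = -24 + Q + l)
√(P(-121, -61) + 1/(21645 + 16547)) = √((-24 - 61 - 121) + 1/(21645 + 16547)) = √(-206 + 1/38192) = √(-7867551/38192) = I*√18779844237/9548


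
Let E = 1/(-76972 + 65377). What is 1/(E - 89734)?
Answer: -11595/1040465731 ≈ -1.1144e-5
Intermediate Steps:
E = -1/11595 (E = 1/(-11595) = -1/11595 ≈ -8.6244e-5)
1/(E - 89734) = 1/(-1/11595 - 89734) = 1/(-1040465731/11595) = -11595/1040465731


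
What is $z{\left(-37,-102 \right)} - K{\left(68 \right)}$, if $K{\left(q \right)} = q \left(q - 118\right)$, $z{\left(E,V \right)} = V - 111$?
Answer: $3187$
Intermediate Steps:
$z{\left(E,V \right)} = -111 + V$
$K{\left(q \right)} = q \left(-118 + q\right)$
$z{\left(-37,-102 \right)} - K{\left(68 \right)} = \left(-111 - 102\right) - 68 \left(-118 + 68\right) = -213 - 68 \left(-50\right) = -213 - -3400 = -213 + 3400 = 3187$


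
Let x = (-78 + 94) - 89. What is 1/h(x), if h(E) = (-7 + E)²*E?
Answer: -1/467200 ≈ -2.1404e-6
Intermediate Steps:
x = -73 (x = 16 - 89 = -73)
h(E) = E*(-7 + E)²
1/h(x) = 1/(-73*(-7 - 73)²) = 1/(-73*(-80)²) = 1/(-73*6400) = 1/(-467200) = -1/467200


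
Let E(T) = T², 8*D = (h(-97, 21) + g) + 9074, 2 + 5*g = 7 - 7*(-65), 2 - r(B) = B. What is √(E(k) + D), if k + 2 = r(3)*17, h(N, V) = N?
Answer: √23914/4 ≈ 38.660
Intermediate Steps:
r(B) = 2 - B
g = 92 (g = -⅖ + (7 - 7*(-65))/5 = -⅖ + (7 + 455)/5 = -⅖ + (⅕)*462 = -⅖ + 462/5 = 92)
k = -19 (k = -2 + (2 - 1*3)*17 = -2 + (2 - 3)*17 = -2 - 1*17 = -2 - 17 = -19)
D = 9069/8 (D = ((-97 + 92) + 9074)/8 = (-5 + 9074)/8 = (⅛)*9069 = 9069/8 ≈ 1133.6)
√(E(k) + D) = √((-19)² + 9069/8) = √(361 + 9069/8) = √(11957/8) = √23914/4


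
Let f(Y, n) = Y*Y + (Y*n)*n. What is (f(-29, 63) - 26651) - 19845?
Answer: -160756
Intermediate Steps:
f(Y, n) = Y² + Y*n²
(f(-29, 63) - 26651) - 19845 = (-29*(-29 + 63²) - 26651) - 19845 = (-29*(-29 + 3969) - 26651) - 19845 = (-29*3940 - 26651) - 19845 = (-114260 - 26651) - 19845 = -140911 - 19845 = -160756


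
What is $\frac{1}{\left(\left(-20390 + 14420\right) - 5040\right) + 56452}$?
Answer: $\frac{1}{45442} \approx 2.2006 \cdot 10^{-5}$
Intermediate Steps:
$\frac{1}{\left(\left(-20390 + 14420\right) - 5040\right) + 56452} = \frac{1}{\left(-5970 - 5040\right) + 56452} = \frac{1}{-11010 + 56452} = \frac{1}{45442}$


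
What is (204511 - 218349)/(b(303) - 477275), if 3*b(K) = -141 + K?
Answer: 13838/477221 ≈ 0.028997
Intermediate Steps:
b(K) = -47 + K/3 (b(K) = (-141 + K)/3 = -47 + K/3)
(204511 - 218349)/(b(303) - 477275) = (204511 - 218349)/((-47 + (⅓)*303) - 477275) = -13838/((-47 + 101) - 477275) = -13838/(54 - 477275) = -13838/(-477221) = -13838*(-1/477221) = 13838/477221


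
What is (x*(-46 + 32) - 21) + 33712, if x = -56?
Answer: 34475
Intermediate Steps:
(x*(-46 + 32) - 21) + 33712 = (-56*(-46 + 32) - 21) + 33712 = (-56*(-14) - 21) + 33712 = (784 - 21) + 33712 = 763 + 33712 = 34475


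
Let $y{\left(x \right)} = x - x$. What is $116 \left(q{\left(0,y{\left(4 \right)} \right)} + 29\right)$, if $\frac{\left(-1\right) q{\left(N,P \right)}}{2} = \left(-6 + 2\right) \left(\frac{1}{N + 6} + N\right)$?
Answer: $\frac{10556}{3} \approx 3518.7$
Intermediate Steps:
$y{\left(x \right)} = 0$
$q{\left(N,P \right)} = 8 N + \frac{8}{6 + N}$ ($q{\left(N,P \right)} = - 2 \left(-6 + 2\right) \left(\frac{1}{N + 6} + N\right) = - 2 \left(- 4 \left(\frac{1}{6 + N} + N\right)\right) = - 2 \left(- 4 \left(N + \frac{1}{6 + N}\right)\right) = - 2 \left(- 4 N - \frac{4}{6 + N}\right) = 8 N + \frac{8}{6 + N}$)
$116 \left(q{\left(0,y{\left(4 \right)} \right)} + 29\right) = 116 \left(\frac{8 \left(1 + 0^{2} + 6 \cdot 0\right)}{6 + 0} + 29\right) = 116 \left(\frac{8 \left(1 + 0 + 0\right)}{6} + 29\right) = 116 \left(8 \cdot \frac{1}{6} \cdot 1 + 29\right) = 116 \left(\frac{4}{3} + 29\right) = 116 \cdot \frac{91}{3} = \frac{10556}{3}$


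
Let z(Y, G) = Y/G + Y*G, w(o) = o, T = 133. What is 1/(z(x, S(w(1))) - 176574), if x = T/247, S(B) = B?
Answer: -13/2295448 ≈ -5.6634e-6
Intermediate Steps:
x = 7/13 (x = 133/247 = 133*(1/247) = 7/13 ≈ 0.53846)
z(Y, G) = G*Y + Y/G (z(Y, G) = Y/G + G*Y = G*Y + Y/G)
1/(z(x, S(w(1))) - 176574) = 1/((1*(7/13) + (7/13)/1) - 176574) = 1/((7/13 + (7/13)*1) - 176574) = 1/((7/13 + 7/13) - 176574) = 1/(14/13 - 176574) = 1/(-2295448/13) = -13/2295448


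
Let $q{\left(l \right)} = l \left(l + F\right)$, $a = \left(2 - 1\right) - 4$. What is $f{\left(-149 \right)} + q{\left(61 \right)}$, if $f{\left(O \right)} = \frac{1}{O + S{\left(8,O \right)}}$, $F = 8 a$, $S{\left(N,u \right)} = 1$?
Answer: $\frac{334035}{148} \approx 2257.0$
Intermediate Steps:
$a = -3$ ($a = 1 - 4 = -3$)
$F = -24$ ($F = 8 \left(-3\right) = -24$)
$f{\left(O \right)} = \frac{1}{1 + O}$ ($f{\left(O \right)} = \frac{1}{O + 1} = \frac{1}{1 + O}$)
$q{\left(l \right)} = l \left(-24 + l\right)$ ($q{\left(l \right)} = l \left(l - 24\right) = l \left(-24 + l\right)$)
$f{\left(-149 \right)} + q{\left(61 \right)} = \frac{1}{1 - 149} + 61 \left(-24 + 61\right) = \frac{1}{-148} + 61 \cdot 37 = - \frac{1}{148} + 2257 = \frac{334035}{148}$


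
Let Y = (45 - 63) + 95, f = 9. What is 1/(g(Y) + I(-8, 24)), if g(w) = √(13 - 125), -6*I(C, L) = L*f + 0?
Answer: -9/352 - I*√7/352 ≈ -0.025568 - 0.0075163*I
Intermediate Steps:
I(C, L) = -3*L/2 (I(C, L) = -(L*9 + 0)/6 = -(9*L + 0)/6 = -3*L/2)
Y = 77 (Y = -18 + 95 = 77)
g(w) = 4*I*√7 (g(w) = √(-112) = 4*I*√7)
1/(g(Y) + I(-8, 24)) = 1/(4*I*√7 - 3/2*24) = 1/(4*I*√7 - 36) = 1/(-36 + 4*I*√7)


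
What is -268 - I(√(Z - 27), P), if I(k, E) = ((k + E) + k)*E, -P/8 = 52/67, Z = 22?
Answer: -1376108/4489 + 832*I*√5/67 ≈ -306.55 + 27.767*I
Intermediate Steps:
P = -416/67 ≈ -6.2090
I(k, E) = E*(E + 2*k) (I(k, E) = ((E + k) + k)*E = (E + 2*k)*E = E*(E + 2*k))
-268 - I(√(Z - 27), P) = -268 - (-416)*(-416/67 + 2*√(22 - 27))/67 = -268 - (-416)*(-416/67 + 2*√(-5))/67 = -268 - (-416)*(-416/67 + 2*(I*√5))/67 = -268 - (-416)*(-416/67 + 2*I*√5)/67 = -268 - (173056/4489 - 832*I*√5/67) = -268 + (-173056/4489 + 832*I*√5/67) = -1376108/4489 + 832*I*√5/67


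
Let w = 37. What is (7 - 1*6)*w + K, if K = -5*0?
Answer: 37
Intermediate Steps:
K = 0
(7 - 1*6)*w + K = (7 - 1*6)*37 + 0 = (7 - 6)*37 + 0 = 1*37 + 0 = 37 + 0 = 37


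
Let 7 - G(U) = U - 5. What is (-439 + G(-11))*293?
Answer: -121888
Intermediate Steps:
G(U) = 12 - U (G(U) = 7 - (U - 5) = 7 - (-5 + U) = 7 + (5 - U) = 12 - U)
(-439 + G(-11))*293 = (-439 + (12 - 1*(-11)))*293 = (-439 + (12 + 11))*293 = (-439 + 23)*293 = -416*293 = -121888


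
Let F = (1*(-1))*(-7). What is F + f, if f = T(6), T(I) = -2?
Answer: 5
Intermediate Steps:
f = -2
F = 7 (F = -1*(-7) = 7)
F + f = 7 - 2 = 5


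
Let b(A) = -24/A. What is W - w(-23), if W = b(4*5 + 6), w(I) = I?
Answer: 287/13 ≈ 22.077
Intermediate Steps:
W = -12/13 (W = -24/(4*5 + 6) = -24/(20 + 6) = -24/26 = -24*1/26 = -12/13 ≈ -0.92308)
W - w(-23) = -12/13 - 1*(-23) = -12/13 + 23 = 287/13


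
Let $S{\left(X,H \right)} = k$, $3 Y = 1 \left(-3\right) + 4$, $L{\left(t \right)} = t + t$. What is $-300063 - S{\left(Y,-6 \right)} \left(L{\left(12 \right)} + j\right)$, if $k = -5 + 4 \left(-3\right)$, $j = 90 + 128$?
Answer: $-295949$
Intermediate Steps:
$L{\left(t \right)} = 2 t$
$j = 218$
$k = -17$ ($k = -5 - 12 = -17$)
$Y = \frac{1}{3}$ ($Y = \frac{1 \left(-3\right) + 4}{3} = \frac{-3 + 4}{3} = \frac{1}{3} \cdot 1 = \frac{1}{3} \approx 0.33333$)
$S{\left(X,H \right)} = -17$
$-300063 - S{\left(Y,-6 \right)} \left(L{\left(12 \right)} + j\right) = -300063 - - 17 \left(2 \cdot 12 + 218\right) = -300063 - - 17 \left(24 + 218\right) = -300063 - \left(-17\right) 242 = -300063 - -4114 = -300063 + 4114 = -295949$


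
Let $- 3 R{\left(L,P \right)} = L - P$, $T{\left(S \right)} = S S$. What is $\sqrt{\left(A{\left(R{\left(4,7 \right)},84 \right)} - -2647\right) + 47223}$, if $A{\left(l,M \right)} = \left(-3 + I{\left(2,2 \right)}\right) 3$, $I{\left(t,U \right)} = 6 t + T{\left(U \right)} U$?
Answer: $\sqrt{49921} \approx 223.43$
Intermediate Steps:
$T{\left(S \right)} = S^{2}$
$I{\left(t,U \right)} = U^{3} + 6 t$ ($I{\left(t,U \right)} = 6 t + U^{2} U = 6 t + U^{3} = U^{3} + 6 t$)
$R{\left(L,P \right)} = - \frac{L}{3} + \frac{P}{3}$ ($R{\left(L,P \right)} = - \frac{L - P}{3} = - \frac{L}{3} + \frac{P}{3}$)
$A{\left(l,M \right)} = 51$ ($A{\left(l,M \right)} = \left(-3 + \left(2^{3} + 6 \cdot 2\right)\right) 3 = \left(-3 + \left(8 + 12\right)\right) 3 = \left(-3 + 20\right) 3 = 17 \cdot 3 = 51$)
$\sqrt{\left(A{\left(R{\left(4,7 \right)},84 \right)} - -2647\right) + 47223} = \sqrt{\left(51 - -2647\right) + 47223} = \sqrt{\left(51 + 2647\right) + 47223} = \sqrt{2698 + 47223} = \sqrt{49921}$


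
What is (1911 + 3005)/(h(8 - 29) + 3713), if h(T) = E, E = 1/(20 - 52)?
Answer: 157312/118815 ≈ 1.3240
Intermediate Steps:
E = -1/32 (E = 1/(-32) = -1/32 ≈ -0.031250)
h(T) = -1/32
(1911 + 3005)/(h(8 - 29) + 3713) = (1911 + 3005)/(-1/32 + 3713) = 4916/(118815/32) = 4916*(32/118815) = 157312/118815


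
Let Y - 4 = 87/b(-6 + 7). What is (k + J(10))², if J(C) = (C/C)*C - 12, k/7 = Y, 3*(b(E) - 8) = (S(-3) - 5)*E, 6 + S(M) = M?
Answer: 4355569/100 ≈ 43556.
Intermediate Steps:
S(M) = -6 + M
b(E) = 8 - 14*E/3 (b(E) = 8 + (((-6 - 3) - 5)*E)/3 = 8 + ((-9 - 5)*E)/3 = 8 + (-14*E)/3 = 8 - 14*E/3)
Y = 301/10 (Y = 4 + 87/(8 - 14*(-6 + 7)/3) = 4 + 87/(8 - 14/3*1) = 4 + 87/(8 - 14/3) = 4 + 87/(10/3) = 4 + 87*(3/10) = 4 + 261/10 = 301/10 ≈ 30.100)
k = 2107/10 (k = 7*(301/10) = 2107/10 ≈ 210.70)
J(C) = -12 + C (J(C) = 1*C - 12 = C - 12 = -12 + C)
(k + J(10))² = (2107/10 + (-12 + 10))² = (2107/10 - 2)² = (2087/10)² = 4355569/100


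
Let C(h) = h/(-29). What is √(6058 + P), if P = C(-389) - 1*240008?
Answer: I*√196740669/29 ≈ 483.67*I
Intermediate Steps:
C(h) = -h/29 (C(h) = h*(-1/29) = -h/29)
P = -6959843/29 (P = -1/29*(-389) - 1*240008 = 389/29 - 240008 = -6959843/29 ≈ -2.3999e+5)
√(6058 + P) = √(6058 - 6959843/29) = √(-6784161/29) = I*√196740669/29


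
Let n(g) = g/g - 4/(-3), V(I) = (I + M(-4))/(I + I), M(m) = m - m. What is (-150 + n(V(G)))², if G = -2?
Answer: 196249/9 ≈ 21805.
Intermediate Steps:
M(m) = 0
V(I) = ½ (V(I) = (I + 0)/(I + I) = I/((2*I)) = I*(1/(2*I)) = ½)
n(g) = 7/3 (n(g) = 1 - 4*(-⅓) = 1 + 4/3 = 7/3)
(-150 + n(V(G)))² = (-150 + 7/3)² = (-443/3)² = 196249/9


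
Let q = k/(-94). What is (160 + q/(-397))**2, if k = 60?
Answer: 8913031120900/348158281 ≈ 25601.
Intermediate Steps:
q = -30/47 (q = 60/(-94) = 60*(-1/94) = -30/47 ≈ -0.63830)
(160 + q/(-397))**2 = (160 - 30/47/(-397))**2 = (160 - 30/47*(-1/397))**2 = (160 + 30/18659)**2 = (2985470/18659)**2 = 8913031120900/348158281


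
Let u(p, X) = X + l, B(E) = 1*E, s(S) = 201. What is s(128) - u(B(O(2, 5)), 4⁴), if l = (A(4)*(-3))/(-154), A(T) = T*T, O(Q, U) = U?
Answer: -4259/77 ≈ -55.312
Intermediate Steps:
A(T) = T²
B(E) = E
l = 24/77 (l = (4²*(-3))/(-154) = (16*(-3))*(-1/154) = -48*(-1/154) = 24/77 ≈ 0.31169)
u(p, X) = 24/77 + X (u(p, X) = X + 24/77 = 24/77 + X)
s(128) - u(B(O(2, 5)), 4⁴) = 201 - (24/77 + 4⁴) = 201 - (24/77 + 256) = 201 - 1*19736/77 = 201 - 19736/77 = -4259/77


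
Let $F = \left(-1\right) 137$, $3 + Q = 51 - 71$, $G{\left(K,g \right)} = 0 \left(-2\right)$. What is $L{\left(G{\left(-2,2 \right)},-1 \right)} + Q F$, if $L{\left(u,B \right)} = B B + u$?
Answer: $3152$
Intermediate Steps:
$G{\left(K,g \right)} = 0$
$L{\left(u,B \right)} = u + B^{2}$ ($L{\left(u,B \right)} = B^{2} + u = u + B^{2}$)
$Q = -23$ ($Q = -3 + \left(51 - 71\right) = -3 - 20 = -23$)
$F = -137$
$L{\left(G{\left(-2,2 \right)},-1 \right)} + Q F = \left(0 + \left(-1\right)^{2}\right) - -3151 = \left(0 + 1\right) + 3151 = 1 + 3151 = 3152$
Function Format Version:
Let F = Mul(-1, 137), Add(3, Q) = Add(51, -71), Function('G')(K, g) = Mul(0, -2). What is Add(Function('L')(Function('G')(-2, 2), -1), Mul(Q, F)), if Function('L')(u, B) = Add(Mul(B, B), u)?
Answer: 3152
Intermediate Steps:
Function('G')(K, g) = 0
Function('L')(u, B) = Add(u, Pow(B, 2)) (Function('L')(u, B) = Add(Pow(B, 2), u) = Add(u, Pow(B, 2)))
Q = -23 (Q = Add(-3, Add(51, -71)) = Add(-3, -20) = -23)
F = -137
Add(Function('L')(Function('G')(-2, 2), -1), Mul(Q, F)) = Add(Add(0, Pow(-1, 2)), Mul(-23, -137)) = Add(Add(0, 1), 3151) = Add(1, 3151) = 3152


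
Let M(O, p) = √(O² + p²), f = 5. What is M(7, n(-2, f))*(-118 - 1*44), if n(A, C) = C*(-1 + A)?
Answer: -162*√274 ≈ -2681.6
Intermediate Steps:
M(7, n(-2, f))*(-118 - 1*44) = √(7² + (5*(-1 - 2))²)*(-118 - 1*44) = √(49 + (5*(-3))²)*(-118 - 44) = √(49 + (-15)²)*(-162) = √(49 + 225)*(-162) = √274*(-162) = -162*√274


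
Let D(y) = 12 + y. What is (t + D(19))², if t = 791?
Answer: 675684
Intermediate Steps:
(t + D(19))² = (791 + (12 + 19))² = (791 + 31)² = 822² = 675684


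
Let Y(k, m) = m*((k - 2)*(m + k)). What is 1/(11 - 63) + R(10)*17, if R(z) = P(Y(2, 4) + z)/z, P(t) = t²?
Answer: 8839/52 ≈ 169.98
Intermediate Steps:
Y(k, m) = m*(-2 + k)*(k + m) (Y(k, m) = m*((-2 + k)*(k + m)) = m*(-2 + k)*(k + m))
R(z) = z (R(z) = (4*(2² - 2*2 - 2*4 + 2*4) + z)²/z = (4*(4 - 4 - 8 + 8) + z)²/z = (4*0 + z)²/z = (0 + z)²/z = z²/z = z)
1/(11 - 63) + R(10)*17 = 1/(11 - 63) + 10*17 = 1/(-52) + 170 = -1/52 + 170 = 8839/52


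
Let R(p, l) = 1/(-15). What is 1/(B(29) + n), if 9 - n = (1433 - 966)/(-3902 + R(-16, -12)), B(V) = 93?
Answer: 58531/5977167 ≈ 0.0097924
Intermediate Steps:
R(p, l) = -1/15
n = 533784/58531 (n = 9 - (1433 - 966)/(-3902 - 1/15) = 9 - 467/(-58531/15) = 9 - 467*(-15)/58531 = 9 - 1*(-7005/58531) = 9 + 7005/58531 = 533784/58531 ≈ 9.1197)
1/(B(29) + n) = 1/(93 + 533784/58531) = 1/(5977167/58531) = 58531/5977167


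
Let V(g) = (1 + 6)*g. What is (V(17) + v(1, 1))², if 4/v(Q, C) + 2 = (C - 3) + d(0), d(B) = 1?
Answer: 124609/9 ≈ 13845.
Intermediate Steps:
V(g) = 7*g
v(Q, C) = 4/(-4 + C) (v(Q, C) = 4/(-2 + ((C - 3) + 1)) = 4/(-2 + ((-3 + C) + 1)) = 4/(-2 + (-2 + C)) = 4/(-4 + C))
(V(17) + v(1, 1))² = (7*17 + 4/(-4 + 1))² = (119 + 4/(-3))² = (119 + 4*(-⅓))² = (119 - 4/3)² = (353/3)² = 124609/9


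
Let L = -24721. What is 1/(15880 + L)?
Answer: -1/8841 ≈ -0.00011311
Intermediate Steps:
1/(15880 + L) = 1/(15880 - 24721) = 1/(-8841) = -1/8841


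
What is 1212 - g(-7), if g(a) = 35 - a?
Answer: 1170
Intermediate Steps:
1212 - g(-7) = 1212 - (35 - 1*(-7)) = 1212 - (35 + 7) = 1212 - 1*42 = 1212 - 42 = 1170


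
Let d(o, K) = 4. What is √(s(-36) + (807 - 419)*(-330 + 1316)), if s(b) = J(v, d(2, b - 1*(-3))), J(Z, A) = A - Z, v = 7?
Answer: √382565 ≈ 618.52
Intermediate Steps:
s(b) = -3 (s(b) = 4 - 1*7 = 4 - 7 = -3)
√(s(-36) + (807 - 419)*(-330 + 1316)) = √(-3 + (807 - 419)*(-330 + 1316)) = √(-3 + 388*986) = √(-3 + 382568) = √382565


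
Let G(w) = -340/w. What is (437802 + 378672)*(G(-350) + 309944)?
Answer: 8857170371076/35 ≈ 2.5306e+11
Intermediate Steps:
(437802 + 378672)*(G(-350) + 309944) = (437802 + 378672)*(-340/(-350) + 309944) = 816474*(-340*(-1/350) + 309944) = 816474*(34/35 + 309944) = 816474*(10848074/35) = 8857170371076/35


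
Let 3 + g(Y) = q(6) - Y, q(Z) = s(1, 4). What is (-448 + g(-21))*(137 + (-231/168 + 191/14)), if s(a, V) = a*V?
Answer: -1780467/28 ≈ -63588.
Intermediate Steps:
s(a, V) = V*a
q(Z) = 4 (q(Z) = 4*1 = 4)
g(Y) = 1 - Y (g(Y) = -3 + (4 - Y) = 1 - Y)
(-448 + g(-21))*(137 + (-231/168 + 191/14)) = (-448 + (1 - 1*(-21)))*(137 + (-231/168 + 191/14)) = (-448 + (1 + 21))*(137 + (-231*1/168 + 191*(1/14))) = (-448 + 22)*(137 + (-11/8 + 191/14)) = -426*(137 + 687/56) = -426*8359/56 = -1780467/28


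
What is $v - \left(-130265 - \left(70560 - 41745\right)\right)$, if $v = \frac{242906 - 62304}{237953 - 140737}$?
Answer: $\frac{7732650941}{48608} \approx 1.5908 \cdot 10^{5}$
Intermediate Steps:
$v = \frac{90301}{48608}$ ($v = \frac{180602}{97216} = 180602 \cdot \frac{1}{97216} = \frac{90301}{48608} \approx 1.8577$)
$v - \left(-130265 - \left(70560 - 41745\right)\right) = \frac{90301}{48608} - \left(-130265 - \left(70560 - 41745\right)\right) = \frac{90301}{48608} - \left(-130265 - 28815\right) = \frac{90301}{48608} - -159080 = \frac{90301}{48608} + 159080 = \frac{7732650941}{48608}$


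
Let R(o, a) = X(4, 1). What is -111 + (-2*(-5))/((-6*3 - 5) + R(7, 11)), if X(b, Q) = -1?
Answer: -1337/12 ≈ -111.42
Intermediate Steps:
R(o, a) = -1
-111 + (-2*(-5))/((-6*3 - 5) + R(7, 11)) = -111 + (-2*(-5))/((-6*3 - 5) - 1) = -111 + 10/((-18 - 5) - 1) = -111 + 10/(-23 - 1) = -111 + 10/(-24) = -111 - 1/24*10 = -111 - 5/12 = -1337/12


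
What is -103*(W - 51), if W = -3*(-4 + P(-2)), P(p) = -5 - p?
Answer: 3090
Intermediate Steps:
W = 21 (W = -3*(-4 + (-5 - 1*(-2))) = -3*(-4 + (-5 + 2)) = -3*(-4 - 3) = -3*(-7) = 21)
-103*(W - 51) = -103*(21 - 51) = -103*(-30) = 3090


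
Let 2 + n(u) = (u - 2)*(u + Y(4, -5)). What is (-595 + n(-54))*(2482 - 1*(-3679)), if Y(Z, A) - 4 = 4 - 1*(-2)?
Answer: 11502587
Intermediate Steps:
Y(Z, A) = 10 (Y(Z, A) = 4 + (4 - 1*(-2)) = 4 + (4 + 2) = 4 + 6 = 10)
n(u) = -2 + (-2 + u)*(10 + u) (n(u) = -2 + (u - 2)*(u + 10) = -2 + (-2 + u)*(10 + u))
(-595 + n(-54))*(2482 - 1*(-3679)) = (-595 + (-22 + (-54)² + 8*(-54)))*(2482 - 1*(-3679)) = (-595 + (-22 + 2916 - 432))*(2482 + 3679) = (-595 + 2462)*6161 = 1867*6161 = 11502587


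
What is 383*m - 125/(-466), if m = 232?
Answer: 41407021/466 ≈ 88856.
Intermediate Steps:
383*m - 125/(-466) = 383*232 - 125/(-466) = 88856 - 125*(-1/466) = 88856 + 125/466 = 41407021/466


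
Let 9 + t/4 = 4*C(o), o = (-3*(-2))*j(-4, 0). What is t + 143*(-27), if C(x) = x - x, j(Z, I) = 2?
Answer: -3897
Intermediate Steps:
o = 12 (o = -3*(-2)*2 = 6*2 = 12)
C(x) = 0
t = -36 (t = -36 + 4*(4*0) = -36 + 4*0 = -36 + 0 = -36)
t + 143*(-27) = -36 + 143*(-27) = -36 - 3861 = -3897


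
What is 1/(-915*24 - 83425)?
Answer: -1/105385 ≈ -9.4890e-6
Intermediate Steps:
1/(-915*24 - 83425) = 1/(-21960 - 83425) = 1/(-105385) = -1/105385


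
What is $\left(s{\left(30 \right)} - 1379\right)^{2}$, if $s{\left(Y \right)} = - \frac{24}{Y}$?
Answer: $\frac{47596201}{25} \approx 1.9038 \cdot 10^{6}$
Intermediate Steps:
$\left(s{\left(30 \right)} - 1379\right)^{2} = \left(- \frac{24}{30} - 1379\right)^{2} = \left(\left(-24\right) \frac{1}{30} - 1379\right)^{2} = \left(- \frac{4}{5} - 1379\right)^{2} = \left(- \frac{6899}{5}\right)^{2} = \frac{47596201}{25}$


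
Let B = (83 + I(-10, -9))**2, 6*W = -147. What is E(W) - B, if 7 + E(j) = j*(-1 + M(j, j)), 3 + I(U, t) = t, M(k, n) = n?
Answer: -17693/4 ≈ -4423.3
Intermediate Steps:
W = -49/2 (W = (1/6)*(-147) = -49/2 ≈ -24.500)
I(U, t) = -3 + t
B = 5041 (B = (83 + (-3 - 9))**2 = (83 - 12)**2 = 71**2 = 5041)
E(j) = -7 + j*(-1 + j)
E(W) - B = (-7 + (-49/2)**2 - 1*(-49/2)) - 1*5041 = (-7 + 2401/4 + 49/2) - 5041 = 2471/4 - 5041 = -17693/4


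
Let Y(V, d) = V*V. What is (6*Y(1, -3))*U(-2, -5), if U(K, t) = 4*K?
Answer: -48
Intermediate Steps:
Y(V, d) = V²
(6*Y(1, -3))*U(-2, -5) = (6*1²)*(4*(-2)) = (6*1)*(-8) = 6*(-8) = -48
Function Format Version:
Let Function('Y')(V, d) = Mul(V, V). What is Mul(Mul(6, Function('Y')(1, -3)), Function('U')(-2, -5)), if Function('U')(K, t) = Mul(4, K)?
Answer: -48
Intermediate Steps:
Function('Y')(V, d) = Pow(V, 2)
Mul(Mul(6, Function('Y')(1, -3)), Function('U')(-2, -5)) = Mul(Mul(6, Pow(1, 2)), Mul(4, -2)) = Mul(Mul(6, 1), -8) = Mul(6, -8) = -48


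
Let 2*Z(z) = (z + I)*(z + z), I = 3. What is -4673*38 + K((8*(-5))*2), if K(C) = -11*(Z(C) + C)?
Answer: -244454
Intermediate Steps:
Z(z) = z*(3 + z) (Z(z) = ((z + 3)*(z + z))/2 = ((3 + z)*(2*z))/2 = (2*z*(3 + z))/2 = z*(3 + z))
K(C) = -11*C - 11*C*(3 + C) (K(C) = -11*(C*(3 + C) + C) = -11*(C + C*(3 + C)) = -11*C - 11*C*(3 + C))
-4673*38 + K((8*(-5))*2) = -4673*38 + 11*((8*(-5))*2)*(-4 - 8*(-5)*2) = -177574 + 11*(-40*2)*(-4 - (-40)*2) = -177574 + 11*(-80)*(-4 - 1*(-80)) = -177574 + 11*(-80)*(-4 + 80) = -177574 + 11*(-80)*76 = -177574 - 66880 = -244454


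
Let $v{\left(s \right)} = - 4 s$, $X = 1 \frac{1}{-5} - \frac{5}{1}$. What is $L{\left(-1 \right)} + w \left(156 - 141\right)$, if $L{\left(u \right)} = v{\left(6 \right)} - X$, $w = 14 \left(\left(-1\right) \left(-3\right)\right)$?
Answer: $\frac{3056}{5} \approx 611.2$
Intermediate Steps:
$X = - \frac{26}{5}$ ($X = 1 \left(- \frac{1}{5}\right) - 5 = - \frac{1}{5} - 5 = - \frac{26}{5} \approx -5.2$)
$w = 42$ ($w = 14 \cdot 3 = 42$)
$L{\left(u \right)} = - \frac{94}{5}$ ($L{\left(u \right)} = \left(-4\right) 6 - - \frac{26}{5} = -24 + \frac{26}{5} = - \frac{94}{5}$)
$L{\left(-1 \right)} + w \left(156 - 141\right) = - \frac{94}{5} + 42 \left(156 - 141\right) = - \frac{94}{5} + 42 \cdot 15 = - \frac{94}{5} + 630 = \frac{3056}{5}$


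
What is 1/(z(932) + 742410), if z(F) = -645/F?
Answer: 932/691925475 ≈ 1.3470e-6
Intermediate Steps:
1/(z(932) + 742410) = 1/(-645/932 + 742410) = 1/(691925475/932) = 932/691925475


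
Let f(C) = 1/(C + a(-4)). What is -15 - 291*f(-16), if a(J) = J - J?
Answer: 51/16 ≈ 3.1875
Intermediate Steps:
a(J) = 0
f(C) = 1/C (f(C) = 1/(C + 0) = 1/C)
-15 - 291*f(-16) = -15 - 291/(-16) = -15 - 291*(-1/16) = -15 + 291/16 = 51/16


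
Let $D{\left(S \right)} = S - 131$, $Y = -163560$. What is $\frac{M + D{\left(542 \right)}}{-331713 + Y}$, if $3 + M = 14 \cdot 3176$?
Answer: $- \frac{44872}{495273} \approx -0.0906$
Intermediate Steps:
$D{\left(S \right)} = -131 + S$
$M = 44461$ ($M = -3 + 14 \cdot 3176 = -3 + 44464 = 44461$)
$\frac{M + D{\left(542 \right)}}{-331713 + Y} = \frac{44461 + \left(-131 + 542\right)}{-331713 - 163560} = \frac{44461 + 411}{-495273} = 44872 \left(- \frac{1}{495273}\right) = - \frac{44872}{495273}$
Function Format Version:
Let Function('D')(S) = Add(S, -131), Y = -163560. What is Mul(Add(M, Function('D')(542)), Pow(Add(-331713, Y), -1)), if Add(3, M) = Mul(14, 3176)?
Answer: Rational(-44872, 495273) ≈ -0.090600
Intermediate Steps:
Function('D')(S) = Add(-131, S)
M = 44461 (M = Add(-3, Mul(14, 3176)) = Add(-3, 44464) = 44461)
Mul(Add(M, Function('D')(542)), Pow(Add(-331713, Y), -1)) = Mul(Add(44461, Add(-131, 542)), Pow(Add(-331713, -163560), -1)) = Mul(Add(44461, 411), Pow(-495273, -1)) = Mul(44872, Rational(-1, 495273)) = Rational(-44872, 495273)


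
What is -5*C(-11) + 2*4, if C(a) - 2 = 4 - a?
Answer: -77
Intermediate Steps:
C(a) = 6 - a (C(a) = 2 + (4 - a) = 6 - a)
-5*C(-11) + 2*4 = -5*(6 - 1*(-11)) + 2*4 = -5*(6 + 11) + 8 = -5*17 + 8 = -85 + 8 = -77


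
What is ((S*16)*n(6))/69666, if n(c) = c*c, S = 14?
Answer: 1344/11611 ≈ 0.11575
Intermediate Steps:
n(c) = c²
((S*16)*n(6))/69666 = ((14*16)*6²)/69666 = (224*36)*(1/69666) = 8064*(1/69666) = 1344/11611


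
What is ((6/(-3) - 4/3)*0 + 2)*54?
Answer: 108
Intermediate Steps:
((6/(-3) - 4/3)*0 + 2)*54 = ((6*(-⅓) - 4*⅓)*0 + 2)*54 = ((-2 - 4/3)*0 + 2)*54 = (-10/3*0 + 2)*54 = (0 + 2)*54 = 2*54 = 108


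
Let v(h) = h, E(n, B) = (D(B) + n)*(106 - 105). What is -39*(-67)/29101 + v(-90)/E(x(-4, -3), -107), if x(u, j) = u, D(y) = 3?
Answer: 2621703/29101 ≈ 90.090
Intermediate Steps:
E(n, B) = 3 + n (E(n, B) = (3 + n)*(106 - 105) = (3 + n)*1 = 3 + n)
-39*(-67)/29101 + v(-90)/E(x(-4, -3), -107) = -39*(-67)/29101 - 90/(3 - 4) = 2613*(1/29101) - 90/(-1) = 2613/29101 - 90*(-1) = 2613/29101 + 90 = 2621703/29101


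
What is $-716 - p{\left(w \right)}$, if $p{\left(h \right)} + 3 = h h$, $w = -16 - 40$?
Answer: $-3849$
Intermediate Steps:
$w = -56$
$p{\left(h \right)} = -3 + h^{2}$ ($p{\left(h \right)} = -3 + h h = -3 + h^{2}$)
$-716 - p{\left(w \right)} = -716 - \left(-3 + \left(-56\right)^{2}\right) = -716 - \left(-3 + 3136\right) = -716 - 3133 = -3849$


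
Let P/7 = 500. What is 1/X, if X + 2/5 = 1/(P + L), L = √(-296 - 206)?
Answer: 5*(-√502 + 3500*I)/(-6995*I + 2*√502) ≈ -2.5018 + 1.1447e-5*I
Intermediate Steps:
P = 3500 (P = 7*500 = 3500)
L = I*√502 (L = √(-502) = I*√502 ≈ 22.405*I)
X = -⅖ + 1/(3500 + I*√502) ≈ -0.39971 - 1.8289e-6*I
1/X = 1/((-2*√502 + 6995*I)/(5*(√502 - 3500*I))) = 5*(√502 - 3500*I)/(-2*√502 + 6995*I)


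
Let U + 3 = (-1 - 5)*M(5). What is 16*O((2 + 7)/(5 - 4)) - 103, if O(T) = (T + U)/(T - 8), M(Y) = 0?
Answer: -7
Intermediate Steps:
U = -3 (U = -3 + (-1 - 5)*0 = -3 - 6*0 = -3 + 0 = -3)
O(T) = (-3 + T)/(-8 + T) (O(T) = (T - 3)/(T - 8) = (-3 + T)/(-8 + T))
16*O((2 + 7)/(5 - 4)) - 103 = 16*((-3 + (2 + 7)/(5 - 4))/(-8 + (2 + 7)/(5 - 4))) - 103 = 16*((-3 + 9/1)/(-8 + 9/1)) - 103 = 16*((-3 + 9*1)/(-8 + 9*1)) - 103 = 16*((-3 + 9)/(-8 + 9)) - 103 = 16*(6/1) - 103 = 16*(1*6) - 103 = 16*6 - 103 = 96 - 103 = -7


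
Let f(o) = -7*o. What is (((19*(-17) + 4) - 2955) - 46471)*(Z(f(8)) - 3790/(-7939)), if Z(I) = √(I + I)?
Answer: -188533550/7939 - 198980*I*√7 ≈ -23748.0 - 5.2645e+5*I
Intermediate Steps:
Z(I) = √2*√I (Z(I) = √(2*I) = √2*√I)
(((19*(-17) + 4) - 2955) - 46471)*(Z(f(8)) - 3790/(-7939)) = (((19*(-17) + 4) - 2955) - 46471)*(√2*√(-7*8) - 3790/(-7939)) = (((-323 + 4) - 2955) - 46471)*(√2*√(-56) - 3790*(-1/7939)) = ((-319 - 2955) - 46471)*(√2*(2*I*√14) + 3790/7939) = (-3274 - 46471)*(4*I*√7 + 3790/7939) = -49745*(3790/7939 + 4*I*√7) = -188533550/7939 - 198980*I*√7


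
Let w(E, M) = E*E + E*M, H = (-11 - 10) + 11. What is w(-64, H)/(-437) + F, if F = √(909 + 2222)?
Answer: -4736/437 + √3131 ≈ 45.118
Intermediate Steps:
H = -10 (H = -21 + 11 = -10)
w(E, M) = E² + E*M
F = √3131 ≈ 55.955
w(-64, H)/(-437) + F = -64*(-64 - 10)/(-437) + √3131 = -64*(-74)*(-1/437) + √3131 = 4736*(-1/437) + √3131 = -4736/437 + √3131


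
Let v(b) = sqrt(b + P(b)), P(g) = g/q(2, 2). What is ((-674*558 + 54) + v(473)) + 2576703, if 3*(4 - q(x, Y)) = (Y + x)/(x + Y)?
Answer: 2200665 + sqrt(602) ≈ 2.2007e+6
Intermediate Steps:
q(x, Y) = 11/3 (q(x, Y) = 4 - (Y + x)/(3*(x + Y)) = 4 - (Y + x)/(3*(Y + x)) = 4 - 1/3*1 = 4 - 1/3 = 11/3)
P(g) = 3*g/11 (P(g) = g/(11/3) = g*(3/11) = 3*g/11)
v(b) = sqrt(154)*sqrt(b)/11 (v(b) = sqrt(b + 3*b/11) = sqrt(14*b/11) = sqrt(154)*sqrt(b)/11)
((-674*558 + 54) + v(473)) + 2576703 = ((-674*558 + 54) + sqrt(154)*sqrt(473)/11) + 2576703 = ((-376092 + 54) + sqrt(602)) + 2576703 = (-376038 + sqrt(602)) + 2576703 = 2200665 + sqrt(602)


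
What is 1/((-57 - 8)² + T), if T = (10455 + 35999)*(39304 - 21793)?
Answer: 1/813460219 ≈ 1.2293e-9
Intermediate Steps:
T = 813455994 (T = 46454*17511 = 813455994)
1/((-57 - 8)² + T) = 1/((-57 - 8)² + 813455994) = 1/((-65)² + 813455994) = 1/(4225 + 813455994) = 1/813460219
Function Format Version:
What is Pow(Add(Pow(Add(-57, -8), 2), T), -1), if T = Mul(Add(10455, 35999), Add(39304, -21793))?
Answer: Rational(1, 813460219) ≈ 1.2293e-9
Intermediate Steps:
T = 813455994 (T = Mul(46454, 17511) = 813455994)
Pow(Add(Pow(Add(-57, -8), 2), T), -1) = Pow(Add(Pow(Add(-57, -8), 2), 813455994), -1) = Pow(Add(Pow(-65, 2), 813455994), -1) = Pow(Add(4225, 813455994), -1) = Pow(813460219, -1) = Rational(1, 813460219)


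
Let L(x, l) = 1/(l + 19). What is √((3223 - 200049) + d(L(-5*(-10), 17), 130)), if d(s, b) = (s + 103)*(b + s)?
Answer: I*√237724667/36 ≈ 428.29*I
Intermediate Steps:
L(x, l) = 1/(19 + l)
d(s, b) = (103 + s)*(b + s)
√((3223 - 200049) + d(L(-5*(-10), 17), 130)) = √((3223 - 200049) + ((1/(19 + 17))² + 103*130 + 103/(19 + 17) + 130/(19 + 17))) = √(-196826 + ((1/36)² + 13390 + 103/36 + 130/36)) = √(-196826 + ((1/36)² + 13390 + 103*(1/36) + 130*(1/36))) = √(-196826 + (1/1296 + 13390 + 103/36 + 65/18)) = √(-196826 + 17361829/1296) = √(-237724667/1296) = I*√237724667/36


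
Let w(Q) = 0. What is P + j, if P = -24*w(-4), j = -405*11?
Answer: -4455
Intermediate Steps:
j = -4455
P = 0 (P = -24*0 = 0)
P + j = 0 - 4455 = -4455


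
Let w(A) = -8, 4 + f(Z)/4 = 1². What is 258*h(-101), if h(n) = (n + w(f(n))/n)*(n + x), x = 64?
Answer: 97302378/101 ≈ 9.6339e+5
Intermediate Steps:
f(Z) = -12 (f(Z) = -16 + 4*1² = -16 + 4*1 = -16 + 4 = -12)
h(n) = (64 + n)*(n - 8/n) (h(n) = (n - 8/n)*(n + 64) = (n - 8/n)*(64 + n) = (64 + n)*(n - 8/n))
258*h(-101) = 258*(-8 + (-101)² - 512/(-101) + 64*(-101)) = 258*(-8 + 10201 - 512*(-1/101) - 6464) = 258*(-8 + 10201 + 512/101 - 6464) = 258*(377141/101) = 97302378/101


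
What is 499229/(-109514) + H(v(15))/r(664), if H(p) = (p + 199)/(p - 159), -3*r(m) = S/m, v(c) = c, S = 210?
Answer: 164519891/17248455 ≈ 9.5382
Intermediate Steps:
r(m) = -70/m
H(p) = (199 + p)/(-159 + p)
499229/(-109514) + H(v(15))/r(664) = 499229/(-109514) + ((199 + 15)/(-159 + 15))/((-70/664)) = 499229*(-1/109514) + (214/(-144))/((-70*1/664)) = -499229/109514 + (-1/144*214)/(-35/332) = -499229/109514 - 107/72*(-332/35) = -499229/109514 + 8881/630 = 164519891/17248455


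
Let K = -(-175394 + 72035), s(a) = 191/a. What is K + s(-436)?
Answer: 45064333/436 ≈ 1.0336e+5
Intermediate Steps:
K = 103359 (K = -1*(-103359) = 103359)
K + s(-436) = 103359 + 191/(-436) = 103359 + 191*(-1/436) = 103359 - 191/436 = 45064333/436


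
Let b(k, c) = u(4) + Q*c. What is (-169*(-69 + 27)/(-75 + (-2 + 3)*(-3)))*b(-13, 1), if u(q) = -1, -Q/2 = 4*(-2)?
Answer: -1365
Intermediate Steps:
Q = 16 (Q = -8*(-2) = -2*(-8) = 16)
b(k, c) = -1 + 16*c
(-169*(-69 + 27)/(-75 + (-2 + 3)*(-3)))*b(-13, 1) = (-169*(-69 + 27)/(-75 + (-2 + 3)*(-3)))*(-1 + 16*1) = (-(-7098)/(-75 + 1*(-3)))*(-1 + 16) = -(-7098)/(-75 - 3)*15 = -(-7098)/(-78)*15 = -(-7098)*(-1)/78*15 = -169*7/13*15 = -91*15 = -1365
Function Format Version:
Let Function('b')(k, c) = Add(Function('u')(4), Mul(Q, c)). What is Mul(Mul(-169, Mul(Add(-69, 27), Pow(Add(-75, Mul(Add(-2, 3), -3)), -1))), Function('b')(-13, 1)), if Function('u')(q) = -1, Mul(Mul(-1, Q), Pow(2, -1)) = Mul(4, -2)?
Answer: -1365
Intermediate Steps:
Q = 16 (Q = Mul(-2, Mul(4, -2)) = Mul(-2, -8) = 16)
Function('b')(k, c) = Add(-1, Mul(16, c))
Mul(Mul(-169, Mul(Add(-69, 27), Pow(Add(-75, Mul(Add(-2, 3), -3)), -1))), Function('b')(-13, 1)) = Mul(Mul(-169, Mul(Add(-69, 27), Pow(Add(-75, Mul(Add(-2, 3), -3)), -1))), Add(-1, Mul(16, 1))) = Mul(Mul(-169, Mul(-42, Pow(Add(-75, Mul(1, -3)), -1))), Add(-1, 16)) = Mul(Mul(-169, Mul(-42, Pow(Add(-75, -3), -1))), 15) = Mul(Mul(-169, Mul(-42, Pow(-78, -1))), 15) = Mul(Mul(-169, Mul(-42, Rational(-1, 78))), 15) = Mul(Mul(-169, Rational(7, 13)), 15) = Mul(-91, 15) = -1365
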